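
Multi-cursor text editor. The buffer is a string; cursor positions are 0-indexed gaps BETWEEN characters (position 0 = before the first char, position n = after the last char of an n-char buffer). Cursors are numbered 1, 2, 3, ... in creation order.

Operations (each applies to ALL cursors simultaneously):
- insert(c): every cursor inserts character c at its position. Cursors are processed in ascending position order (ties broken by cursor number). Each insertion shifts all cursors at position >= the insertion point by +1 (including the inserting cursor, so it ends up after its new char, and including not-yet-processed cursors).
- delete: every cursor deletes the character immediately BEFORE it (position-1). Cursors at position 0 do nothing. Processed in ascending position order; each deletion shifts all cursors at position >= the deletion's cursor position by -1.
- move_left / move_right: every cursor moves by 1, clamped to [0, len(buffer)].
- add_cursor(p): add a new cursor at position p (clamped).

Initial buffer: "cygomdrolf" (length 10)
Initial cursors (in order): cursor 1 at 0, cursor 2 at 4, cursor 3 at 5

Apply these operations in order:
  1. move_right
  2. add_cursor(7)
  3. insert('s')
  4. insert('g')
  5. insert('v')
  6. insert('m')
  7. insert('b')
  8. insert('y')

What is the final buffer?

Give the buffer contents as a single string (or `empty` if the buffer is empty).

After op 1 (move_right): buffer="cygomdrolf" (len 10), cursors c1@1 c2@5 c3@6, authorship ..........
After op 2 (add_cursor(7)): buffer="cygomdrolf" (len 10), cursors c1@1 c2@5 c3@6 c4@7, authorship ..........
After op 3 (insert('s')): buffer="csygomsdsrsolf" (len 14), cursors c1@2 c2@7 c3@9 c4@11, authorship .1....2.3.4...
After op 4 (insert('g')): buffer="csgygomsgdsgrsgolf" (len 18), cursors c1@3 c2@9 c3@12 c4@15, authorship .11....22.33.44...
After op 5 (insert('v')): buffer="csgvygomsgvdsgvrsgvolf" (len 22), cursors c1@4 c2@11 c3@15 c4@19, authorship .111....222.333.444...
After op 6 (insert('m')): buffer="csgvmygomsgvmdsgvmrsgvmolf" (len 26), cursors c1@5 c2@13 c3@18 c4@23, authorship .1111....2222.3333.4444...
After op 7 (insert('b')): buffer="csgvmbygomsgvmbdsgvmbrsgvmbolf" (len 30), cursors c1@6 c2@15 c3@21 c4@27, authorship .11111....22222.33333.44444...
After op 8 (insert('y')): buffer="csgvmbyygomsgvmbydsgvmbyrsgvmbyolf" (len 34), cursors c1@7 c2@17 c3@24 c4@31, authorship .111111....222222.333333.444444...

Answer: csgvmbyygomsgvmbydsgvmbyrsgvmbyolf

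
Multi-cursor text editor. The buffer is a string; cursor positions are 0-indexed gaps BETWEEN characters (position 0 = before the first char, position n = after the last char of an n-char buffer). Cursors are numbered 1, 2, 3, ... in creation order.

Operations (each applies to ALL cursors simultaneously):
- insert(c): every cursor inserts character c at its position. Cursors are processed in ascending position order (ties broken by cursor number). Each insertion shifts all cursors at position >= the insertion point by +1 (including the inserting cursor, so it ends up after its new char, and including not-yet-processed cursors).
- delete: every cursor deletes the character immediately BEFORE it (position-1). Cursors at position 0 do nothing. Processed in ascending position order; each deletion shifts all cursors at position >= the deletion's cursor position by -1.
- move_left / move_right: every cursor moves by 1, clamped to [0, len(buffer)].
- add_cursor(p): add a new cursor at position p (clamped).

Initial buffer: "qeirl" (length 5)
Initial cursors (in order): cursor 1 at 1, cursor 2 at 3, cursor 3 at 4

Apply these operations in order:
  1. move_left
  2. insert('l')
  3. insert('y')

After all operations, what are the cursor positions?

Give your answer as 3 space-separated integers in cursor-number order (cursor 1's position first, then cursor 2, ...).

After op 1 (move_left): buffer="qeirl" (len 5), cursors c1@0 c2@2 c3@3, authorship .....
After op 2 (insert('l')): buffer="lqelilrl" (len 8), cursors c1@1 c2@4 c3@6, authorship 1..2.3..
After op 3 (insert('y')): buffer="lyqelyilyrl" (len 11), cursors c1@2 c2@6 c3@9, authorship 11..22.33..

Answer: 2 6 9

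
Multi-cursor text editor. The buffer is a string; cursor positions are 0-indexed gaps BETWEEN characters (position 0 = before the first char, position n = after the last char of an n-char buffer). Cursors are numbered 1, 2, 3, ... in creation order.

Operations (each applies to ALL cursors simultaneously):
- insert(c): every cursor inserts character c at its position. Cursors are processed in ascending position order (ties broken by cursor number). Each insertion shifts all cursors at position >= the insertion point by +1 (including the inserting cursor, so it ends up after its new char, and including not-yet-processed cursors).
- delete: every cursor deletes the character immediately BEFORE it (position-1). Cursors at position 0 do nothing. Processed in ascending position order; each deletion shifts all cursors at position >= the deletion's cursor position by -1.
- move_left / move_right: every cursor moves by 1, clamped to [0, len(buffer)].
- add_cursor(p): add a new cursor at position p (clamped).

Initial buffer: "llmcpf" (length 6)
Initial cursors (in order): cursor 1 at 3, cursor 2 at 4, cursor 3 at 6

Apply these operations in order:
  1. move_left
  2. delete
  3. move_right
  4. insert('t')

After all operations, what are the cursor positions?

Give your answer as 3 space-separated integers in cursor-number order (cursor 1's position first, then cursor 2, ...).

Answer: 4 4 6

Derivation:
After op 1 (move_left): buffer="llmcpf" (len 6), cursors c1@2 c2@3 c3@5, authorship ......
After op 2 (delete): buffer="lcf" (len 3), cursors c1@1 c2@1 c3@2, authorship ...
After op 3 (move_right): buffer="lcf" (len 3), cursors c1@2 c2@2 c3@3, authorship ...
After op 4 (insert('t')): buffer="lcttft" (len 6), cursors c1@4 c2@4 c3@6, authorship ..12.3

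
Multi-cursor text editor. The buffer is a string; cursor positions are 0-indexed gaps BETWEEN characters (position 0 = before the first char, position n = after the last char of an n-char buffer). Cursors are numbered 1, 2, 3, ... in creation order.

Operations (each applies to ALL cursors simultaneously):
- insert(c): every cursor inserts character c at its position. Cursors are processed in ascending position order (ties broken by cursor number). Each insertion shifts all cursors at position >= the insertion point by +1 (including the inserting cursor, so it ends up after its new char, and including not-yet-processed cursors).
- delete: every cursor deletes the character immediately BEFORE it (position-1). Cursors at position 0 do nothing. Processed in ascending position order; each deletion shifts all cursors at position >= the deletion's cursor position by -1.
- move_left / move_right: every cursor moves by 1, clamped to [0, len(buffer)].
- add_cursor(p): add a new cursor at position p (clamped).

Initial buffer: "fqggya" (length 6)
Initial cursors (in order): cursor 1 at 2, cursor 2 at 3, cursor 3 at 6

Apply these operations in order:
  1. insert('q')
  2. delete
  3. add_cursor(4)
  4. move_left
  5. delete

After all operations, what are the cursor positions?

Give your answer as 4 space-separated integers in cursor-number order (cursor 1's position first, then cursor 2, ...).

Answer: 0 0 1 0

Derivation:
After op 1 (insert('q')): buffer="fqqgqgyaq" (len 9), cursors c1@3 c2@5 c3@9, authorship ..1.2...3
After op 2 (delete): buffer="fqggya" (len 6), cursors c1@2 c2@3 c3@6, authorship ......
After op 3 (add_cursor(4)): buffer="fqggya" (len 6), cursors c1@2 c2@3 c4@4 c3@6, authorship ......
After op 4 (move_left): buffer="fqggya" (len 6), cursors c1@1 c2@2 c4@3 c3@5, authorship ......
After op 5 (delete): buffer="ga" (len 2), cursors c1@0 c2@0 c4@0 c3@1, authorship ..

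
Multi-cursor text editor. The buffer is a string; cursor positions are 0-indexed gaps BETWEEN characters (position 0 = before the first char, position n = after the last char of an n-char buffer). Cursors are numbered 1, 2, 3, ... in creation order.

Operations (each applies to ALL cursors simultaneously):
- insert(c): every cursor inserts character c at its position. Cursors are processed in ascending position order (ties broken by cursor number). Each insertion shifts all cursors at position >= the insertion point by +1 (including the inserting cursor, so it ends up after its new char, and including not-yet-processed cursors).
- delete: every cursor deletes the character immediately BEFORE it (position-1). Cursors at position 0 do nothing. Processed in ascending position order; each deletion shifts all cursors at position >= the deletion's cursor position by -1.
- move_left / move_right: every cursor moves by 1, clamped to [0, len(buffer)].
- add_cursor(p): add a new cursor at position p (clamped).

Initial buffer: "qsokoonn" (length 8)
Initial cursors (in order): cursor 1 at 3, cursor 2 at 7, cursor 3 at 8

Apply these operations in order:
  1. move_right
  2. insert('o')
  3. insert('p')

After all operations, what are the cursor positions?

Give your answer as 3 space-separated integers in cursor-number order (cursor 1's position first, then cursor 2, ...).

After op 1 (move_right): buffer="qsokoonn" (len 8), cursors c1@4 c2@8 c3@8, authorship ........
After op 2 (insert('o')): buffer="qsokooonnoo" (len 11), cursors c1@5 c2@11 c3@11, authorship ....1....23
After op 3 (insert('p')): buffer="qsokopoonnoopp" (len 14), cursors c1@6 c2@14 c3@14, authorship ....11....2323

Answer: 6 14 14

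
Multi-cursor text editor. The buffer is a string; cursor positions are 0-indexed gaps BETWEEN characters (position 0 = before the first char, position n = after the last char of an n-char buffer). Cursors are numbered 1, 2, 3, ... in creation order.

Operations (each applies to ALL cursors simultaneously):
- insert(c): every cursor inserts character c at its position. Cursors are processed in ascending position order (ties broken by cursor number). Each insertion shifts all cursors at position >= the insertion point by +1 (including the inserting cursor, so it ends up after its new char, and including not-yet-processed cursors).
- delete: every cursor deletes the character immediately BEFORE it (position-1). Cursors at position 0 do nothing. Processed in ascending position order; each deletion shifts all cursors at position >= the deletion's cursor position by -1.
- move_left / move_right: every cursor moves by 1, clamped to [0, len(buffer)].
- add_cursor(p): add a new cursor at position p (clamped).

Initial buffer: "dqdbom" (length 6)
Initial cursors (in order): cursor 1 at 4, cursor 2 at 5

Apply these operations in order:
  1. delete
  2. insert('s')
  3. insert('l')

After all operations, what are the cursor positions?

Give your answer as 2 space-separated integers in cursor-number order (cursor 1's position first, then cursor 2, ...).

Answer: 7 7

Derivation:
After op 1 (delete): buffer="dqdm" (len 4), cursors c1@3 c2@3, authorship ....
After op 2 (insert('s')): buffer="dqdssm" (len 6), cursors c1@5 c2@5, authorship ...12.
After op 3 (insert('l')): buffer="dqdssllm" (len 8), cursors c1@7 c2@7, authorship ...1212.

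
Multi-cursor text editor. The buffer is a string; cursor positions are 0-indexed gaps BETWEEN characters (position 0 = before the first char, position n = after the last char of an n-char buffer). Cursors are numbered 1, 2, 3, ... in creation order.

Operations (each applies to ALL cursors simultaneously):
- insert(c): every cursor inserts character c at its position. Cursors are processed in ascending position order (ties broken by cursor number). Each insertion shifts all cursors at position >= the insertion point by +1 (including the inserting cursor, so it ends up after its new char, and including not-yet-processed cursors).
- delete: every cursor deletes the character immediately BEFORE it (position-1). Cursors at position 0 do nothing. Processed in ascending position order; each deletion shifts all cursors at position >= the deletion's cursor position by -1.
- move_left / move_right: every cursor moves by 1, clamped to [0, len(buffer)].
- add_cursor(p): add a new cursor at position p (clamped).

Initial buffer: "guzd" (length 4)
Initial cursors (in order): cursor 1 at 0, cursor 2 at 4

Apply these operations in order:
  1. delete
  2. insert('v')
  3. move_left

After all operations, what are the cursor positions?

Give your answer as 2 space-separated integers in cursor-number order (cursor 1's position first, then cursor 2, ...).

Answer: 0 4

Derivation:
After op 1 (delete): buffer="guz" (len 3), cursors c1@0 c2@3, authorship ...
After op 2 (insert('v')): buffer="vguzv" (len 5), cursors c1@1 c2@5, authorship 1...2
After op 3 (move_left): buffer="vguzv" (len 5), cursors c1@0 c2@4, authorship 1...2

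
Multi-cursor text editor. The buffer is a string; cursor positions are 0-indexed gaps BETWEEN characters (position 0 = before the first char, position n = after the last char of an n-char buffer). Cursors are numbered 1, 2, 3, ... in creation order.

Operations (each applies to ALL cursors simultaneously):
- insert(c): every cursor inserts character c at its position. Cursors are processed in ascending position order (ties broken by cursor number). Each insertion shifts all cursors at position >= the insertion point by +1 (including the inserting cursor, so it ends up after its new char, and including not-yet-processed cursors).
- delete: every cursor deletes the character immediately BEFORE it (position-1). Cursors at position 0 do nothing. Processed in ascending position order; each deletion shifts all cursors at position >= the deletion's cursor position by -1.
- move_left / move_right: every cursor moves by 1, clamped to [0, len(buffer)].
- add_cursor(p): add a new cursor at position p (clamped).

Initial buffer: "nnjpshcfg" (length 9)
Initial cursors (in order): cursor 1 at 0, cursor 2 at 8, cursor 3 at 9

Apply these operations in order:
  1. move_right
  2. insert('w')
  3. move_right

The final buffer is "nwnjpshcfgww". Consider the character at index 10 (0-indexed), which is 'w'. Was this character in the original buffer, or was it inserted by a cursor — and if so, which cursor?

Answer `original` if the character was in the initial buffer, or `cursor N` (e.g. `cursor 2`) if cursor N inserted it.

After op 1 (move_right): buffer="nnjpshcfg" (len 9), cursors c1@1 c2@9 c3@9, authorship .........
After op 2 (insert('w')): buffer="nwnjpshcfgww" (len 12), cursors c1@2 c2@12 c3@12, authorship .1........23
After op 3 (move_right): buffer="nwnjpshcfgww" (len 12), cursors c1@3 c2@12 c3@12, authorship .1........23
Authorship (.=original, N=cursor N): . 1 . . . . . . . . 2 3
Index 10: author = 2

Answer: cursor 2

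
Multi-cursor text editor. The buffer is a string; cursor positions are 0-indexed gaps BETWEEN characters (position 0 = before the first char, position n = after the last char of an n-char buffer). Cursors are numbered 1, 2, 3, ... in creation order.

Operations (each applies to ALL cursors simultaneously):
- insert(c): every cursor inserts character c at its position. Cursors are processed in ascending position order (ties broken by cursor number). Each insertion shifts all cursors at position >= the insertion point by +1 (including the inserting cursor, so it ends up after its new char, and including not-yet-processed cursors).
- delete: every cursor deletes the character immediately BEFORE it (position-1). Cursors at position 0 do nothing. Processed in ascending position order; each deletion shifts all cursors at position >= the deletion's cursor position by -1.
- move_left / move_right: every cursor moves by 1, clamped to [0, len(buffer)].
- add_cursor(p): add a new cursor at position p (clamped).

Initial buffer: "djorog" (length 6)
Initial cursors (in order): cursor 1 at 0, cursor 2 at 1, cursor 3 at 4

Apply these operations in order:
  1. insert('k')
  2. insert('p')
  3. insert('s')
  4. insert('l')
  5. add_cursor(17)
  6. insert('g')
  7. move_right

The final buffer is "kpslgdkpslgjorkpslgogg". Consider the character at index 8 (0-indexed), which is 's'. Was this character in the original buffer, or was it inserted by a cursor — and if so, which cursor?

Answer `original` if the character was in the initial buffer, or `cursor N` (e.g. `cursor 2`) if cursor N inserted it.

Answer: cursor 2

Derivation:
After op 1 (insert('k')): buffer="kdkjorkog" (len 9), cursors c1@1 c2@3 c3@7, authorship 1.2...3..
After op 2 (insert('p')): buffer="kpdkpjorkpog" (len 12), cursors c1@2 c2@5 c3@10, authorship 11.22...33..
After op 3 (insert('s')): buffer="kpsdkpsjorkpsog" (len 15), cursors c1@3 c2@7 c3@13, authorship 111.222...333..
After op 4 (insert('l')): buffer="kpsldkpsljorkpslog" (len 18), cursors c1@4 c2@9 c3@16, authorship 1111.2222...3333..
After op 5 (add_cursor(17)): buffer="kpsldkpsljorkpslog" (len 18), cursors c1@4 c2@9 c3@16 c4@17, authorship 1111.2222...3333..
After op 6 (insert('g')): buffer="kpslgdkpslgjorkpslgogg" (len 22), cursors c1@5 c2@11 c3@19 c4@21, authorship 11111.22222...33333.4.
After op 7 (move_right): buffer="kpslgdkpslgjorkpslgogg" (len 22), cursors c1@6 c2@12 c3@20 c4@22, authorship 11111.22222...33333.4.
Authorship (.=original, N=cursor N): 1 1 1 1 1 . 2 2 2 2 2 . . . 3 3 3 3 3 . 4 .
Index 8: author = 2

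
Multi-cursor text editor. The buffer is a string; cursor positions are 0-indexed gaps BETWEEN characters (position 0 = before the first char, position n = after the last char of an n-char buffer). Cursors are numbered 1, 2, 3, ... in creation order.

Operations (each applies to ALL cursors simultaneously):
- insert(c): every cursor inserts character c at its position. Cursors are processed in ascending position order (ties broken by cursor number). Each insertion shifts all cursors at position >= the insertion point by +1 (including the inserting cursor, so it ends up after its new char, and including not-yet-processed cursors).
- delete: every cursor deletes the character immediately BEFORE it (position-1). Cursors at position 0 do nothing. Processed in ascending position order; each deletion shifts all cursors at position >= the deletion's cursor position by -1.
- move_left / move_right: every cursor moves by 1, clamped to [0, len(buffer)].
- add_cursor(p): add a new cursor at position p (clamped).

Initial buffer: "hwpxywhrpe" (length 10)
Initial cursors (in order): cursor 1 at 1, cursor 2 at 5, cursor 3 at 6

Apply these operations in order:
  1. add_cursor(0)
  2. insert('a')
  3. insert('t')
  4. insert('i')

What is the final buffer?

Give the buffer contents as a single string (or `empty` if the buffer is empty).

Answer: atihatiwpxyatiwatihrpe

Derivation:
After op 1 (add_cursor(0)): buffer="hwpxywhrpe" (len 10), cursors c4@0 c1@1 c2@5 c3@6, authorship ..........
After op 2 (insert('a')): buffer="ahawpxyawahrpe" (len 14), cursors c4@1 c1@3 c2@8 c3@10, authorship 4.1....2.3....
After op 3 (insert('t')): buffer="athatwpxyatwathrpe" (len 18), cursors c4@2 c1@5 c2@11 c3@14, authorship 44.11....22.33....
After op 4 (insert('i')): buffer="atihatiwpxyatiwatihrpe" (len 22), cursors c4@3 c1@7 c2@14 c3@18, authorship 444.111....222.333....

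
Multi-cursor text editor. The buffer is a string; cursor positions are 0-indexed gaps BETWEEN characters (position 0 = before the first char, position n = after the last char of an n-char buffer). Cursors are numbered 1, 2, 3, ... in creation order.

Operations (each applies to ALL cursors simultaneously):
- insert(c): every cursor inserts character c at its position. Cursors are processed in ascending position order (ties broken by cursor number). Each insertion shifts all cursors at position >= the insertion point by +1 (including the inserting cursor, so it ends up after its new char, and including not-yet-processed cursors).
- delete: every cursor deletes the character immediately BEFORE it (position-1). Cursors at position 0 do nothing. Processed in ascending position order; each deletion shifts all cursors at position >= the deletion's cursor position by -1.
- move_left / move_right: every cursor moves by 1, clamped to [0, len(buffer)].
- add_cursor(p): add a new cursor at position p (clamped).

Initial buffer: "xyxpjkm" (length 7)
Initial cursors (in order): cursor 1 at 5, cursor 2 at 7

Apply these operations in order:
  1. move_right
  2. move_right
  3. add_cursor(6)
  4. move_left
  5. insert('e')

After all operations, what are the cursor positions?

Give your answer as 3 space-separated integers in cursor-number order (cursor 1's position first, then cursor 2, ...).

Answer: 9 9 6

Derivation:
After op 1 (move_right): buffer="xyxpjkm" (len 7), cursors c1@6 c2@7, authorship .......
After op 2 (move_right): buffer="xyxpjkm" (len 7), cursors c1@7 c2@7, authorship .......
After op 3 (add_cursor(6)): buffer="xyxpjkm" (len 7), cursors c3@6 c1@7 c2@7, authorship .......
After op 4 (move_left): buffer="xyxpjkm" (len 7), cursors c3@5 c1@6 c2@6, authorship .......
After op 5 (insert('e')): buffer="xyxpjekeem" (len 10), cursors c3@6 c1@9 c2@9, authorship .....3.12.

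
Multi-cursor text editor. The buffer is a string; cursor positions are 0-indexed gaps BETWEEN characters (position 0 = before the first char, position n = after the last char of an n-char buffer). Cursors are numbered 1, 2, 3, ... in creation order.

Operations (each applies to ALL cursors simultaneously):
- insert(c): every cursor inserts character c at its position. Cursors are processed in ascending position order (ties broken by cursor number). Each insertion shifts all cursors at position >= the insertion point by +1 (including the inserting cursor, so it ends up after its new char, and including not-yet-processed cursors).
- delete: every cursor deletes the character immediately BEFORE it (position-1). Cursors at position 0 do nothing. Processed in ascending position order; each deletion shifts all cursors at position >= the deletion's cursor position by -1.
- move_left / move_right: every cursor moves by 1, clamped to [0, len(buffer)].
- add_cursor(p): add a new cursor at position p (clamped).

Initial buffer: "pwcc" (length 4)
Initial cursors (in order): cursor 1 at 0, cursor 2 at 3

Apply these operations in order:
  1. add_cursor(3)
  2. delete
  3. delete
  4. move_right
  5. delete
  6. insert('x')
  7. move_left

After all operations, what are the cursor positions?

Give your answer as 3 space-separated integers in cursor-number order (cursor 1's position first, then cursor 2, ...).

Answer: 2 2 2

Derivation:
After op 1 (add_cursor(3)): buffer="pwcc" (len 4), cursors c1@0 c2@3 c3@3, authorship ....
After op 2 (delete): buffer="pc" (len 2), cursors c1@0 c2@1 c3@1, authorship ..
After op 3 (delete): buffer="c" (len 1), cursors c1@0 c2@0 c3@0, authorship .
After op 4 (move_right): buffer="c" (len 1), cursors c1@1 c2@1 c3@1, authorship .
After op 5 (delete): buffer="" (len 0), cursors c1@0 c2@0 c3@0, authorship 
After op 6 (insert('x')): buffer="xxx" (len 3), cursors c1@3 c2@3 c3@3, authorship 123
After op 7 (move_left): buffer="xxx" (len 3), cursors c1@2 c2@2 c3@2, authorship 123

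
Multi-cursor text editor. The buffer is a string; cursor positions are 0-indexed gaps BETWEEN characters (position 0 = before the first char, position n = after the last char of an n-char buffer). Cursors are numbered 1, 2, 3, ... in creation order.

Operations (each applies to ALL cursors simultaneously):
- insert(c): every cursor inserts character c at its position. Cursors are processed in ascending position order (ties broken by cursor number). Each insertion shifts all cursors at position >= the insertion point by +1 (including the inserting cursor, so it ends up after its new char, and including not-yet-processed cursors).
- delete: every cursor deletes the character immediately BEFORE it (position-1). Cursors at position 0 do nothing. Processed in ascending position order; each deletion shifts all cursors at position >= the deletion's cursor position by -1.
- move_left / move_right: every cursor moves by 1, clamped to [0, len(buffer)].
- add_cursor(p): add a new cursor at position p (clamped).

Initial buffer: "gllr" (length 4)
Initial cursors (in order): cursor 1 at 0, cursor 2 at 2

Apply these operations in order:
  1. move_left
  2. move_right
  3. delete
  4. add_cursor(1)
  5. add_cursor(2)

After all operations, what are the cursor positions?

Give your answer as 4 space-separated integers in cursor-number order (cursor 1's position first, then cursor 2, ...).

After op 1 (move_left): buffer="gllr" (len 4), cursors c1@0 c2@1, authorship ....
After op 2 (move_right): buffer="gllr" (len 4), cursors c1@1 c2@2, authorship ....
After op 3 (delete): buffer="lr" (len 2), cursors c1@0 c2@0, authorship ..
After op 4 (add_cursor(1)): buffer="lr" (len 2), cursors c1@0 c2@0 c3@1, authorship ..
After op 5 (add_cursor(2)): buffer="lr" (len 2), cursors c1@0 c2@0 c3@1 c4@2, authorship ..

Answer: 0 0 1 2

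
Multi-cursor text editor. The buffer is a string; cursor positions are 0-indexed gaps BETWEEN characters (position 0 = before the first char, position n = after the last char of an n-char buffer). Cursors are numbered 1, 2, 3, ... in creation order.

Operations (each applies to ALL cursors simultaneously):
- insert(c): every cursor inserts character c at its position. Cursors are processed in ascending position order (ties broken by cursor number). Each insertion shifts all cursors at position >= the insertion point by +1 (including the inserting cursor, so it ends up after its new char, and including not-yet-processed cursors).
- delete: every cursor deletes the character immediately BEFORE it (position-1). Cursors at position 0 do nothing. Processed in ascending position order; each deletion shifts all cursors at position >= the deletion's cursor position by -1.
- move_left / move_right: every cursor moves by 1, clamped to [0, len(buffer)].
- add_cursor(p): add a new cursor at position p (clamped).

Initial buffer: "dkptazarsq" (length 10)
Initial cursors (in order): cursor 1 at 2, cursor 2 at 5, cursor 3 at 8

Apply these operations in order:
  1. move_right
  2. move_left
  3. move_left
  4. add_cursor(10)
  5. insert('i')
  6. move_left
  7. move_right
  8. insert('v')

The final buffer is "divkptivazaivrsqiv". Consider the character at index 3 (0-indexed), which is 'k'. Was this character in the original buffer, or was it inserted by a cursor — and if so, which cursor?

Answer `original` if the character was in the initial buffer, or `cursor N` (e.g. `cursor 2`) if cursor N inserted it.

Answer: original

Derivation:
After op 1 (move_right): buffer="dkptazarsq" (len 10), cursors c1@3 c2@6 c3@9, authorship ..........
After op 2 (move_left): buffer="dkptazarsq" (len 10), cursors c1@2 c2@5 c3@8, authorship ..........
After op 3 (move_left): buffer="dkptazarsq" (len 10), cursors c1@1 c2@4 c3@7, authorship ..........
After op 4 (add_cursor(10)): buffer="dkptazarsq" (len 10), cursors c1@1 c2@4 c3@7 c4@10, authorship ..........
After op 5 (insert('i')): buffer="dikptiazairsqi" (len 14), cursors c1@2 c2@6 c3@10 c4@14, authorship .1...2...3...4
After op 6 (move_left): buffer="dikptiazairsqi" (len 14), cursors c1@1 c2@5 c3@9 c4@13, authorship .1...2...3...4
After op 7 (move_right): buffer="dikptiazairsqi" (len 14), cursors c1@2 c2@6 c3@10 c4@14, authorship .1...2...3...4
After op 8 (insert('v')): buffer="divkptivazaivrsqiv" (len 18), cursors c1@3 c2@8 c3@13 c4@18, authorship .11...22...33...44
Authorship (.=original, N=cursor N): . 1 1 . . . 2 2 . . . 3 3 . . . 4 4
Index 3: author = original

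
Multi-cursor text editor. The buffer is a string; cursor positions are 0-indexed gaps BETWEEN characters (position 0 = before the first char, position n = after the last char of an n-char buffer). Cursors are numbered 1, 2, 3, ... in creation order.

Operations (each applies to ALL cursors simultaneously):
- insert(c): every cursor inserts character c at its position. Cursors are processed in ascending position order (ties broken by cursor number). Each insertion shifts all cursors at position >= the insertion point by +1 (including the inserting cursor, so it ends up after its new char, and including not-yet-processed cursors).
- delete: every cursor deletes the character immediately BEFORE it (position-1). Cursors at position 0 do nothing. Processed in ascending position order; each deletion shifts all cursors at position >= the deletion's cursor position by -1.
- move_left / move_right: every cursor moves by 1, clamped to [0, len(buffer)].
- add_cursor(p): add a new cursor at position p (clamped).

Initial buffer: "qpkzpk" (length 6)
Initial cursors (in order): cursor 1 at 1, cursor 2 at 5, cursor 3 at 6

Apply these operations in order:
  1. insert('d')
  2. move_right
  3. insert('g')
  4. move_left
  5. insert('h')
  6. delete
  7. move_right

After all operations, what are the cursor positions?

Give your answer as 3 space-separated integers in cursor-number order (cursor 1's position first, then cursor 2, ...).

After op 1 (insert('d')): buffer="qdpkzpdkd" (len 9), cursors c1@2 c2@7 c3@9, authorship .1....2.3
After op 2 (move_right): buffer="qdpkzpdkd" (len 9), cursors c1@3 c2@8 c3@9, authorship .1....2.3
After op 3 (insert('g')): buffer="qdpgkzpdkgdg" (len 12), cursors c1@4 c2@10 c3@12, authorship .1.1...2.233
After op 4 (move_left): buffer="qdpgkzpdkgdg" (len 12), cursors c1@3 c2@9 c3@11, authorship .1.1...2.233
After op 5 (insert('h')): buffer="qdphgkzpdkhgdhg" (len 15), cursors c1@4 c2@11 c3@14, authorship .1.11...2.22333
After op 6 (delete): buffer="qdpgkzpdkgdg" (len 12), cursors c1@3 c2@9 c3@11, authorship .1.1...2.233
After op 7 (move_right): buffer="qdpgkzpdkgdg" (len 12), cursors c1@4 c2@10 c3@12, authorship .1.1...2.233

Answer: 4 10 12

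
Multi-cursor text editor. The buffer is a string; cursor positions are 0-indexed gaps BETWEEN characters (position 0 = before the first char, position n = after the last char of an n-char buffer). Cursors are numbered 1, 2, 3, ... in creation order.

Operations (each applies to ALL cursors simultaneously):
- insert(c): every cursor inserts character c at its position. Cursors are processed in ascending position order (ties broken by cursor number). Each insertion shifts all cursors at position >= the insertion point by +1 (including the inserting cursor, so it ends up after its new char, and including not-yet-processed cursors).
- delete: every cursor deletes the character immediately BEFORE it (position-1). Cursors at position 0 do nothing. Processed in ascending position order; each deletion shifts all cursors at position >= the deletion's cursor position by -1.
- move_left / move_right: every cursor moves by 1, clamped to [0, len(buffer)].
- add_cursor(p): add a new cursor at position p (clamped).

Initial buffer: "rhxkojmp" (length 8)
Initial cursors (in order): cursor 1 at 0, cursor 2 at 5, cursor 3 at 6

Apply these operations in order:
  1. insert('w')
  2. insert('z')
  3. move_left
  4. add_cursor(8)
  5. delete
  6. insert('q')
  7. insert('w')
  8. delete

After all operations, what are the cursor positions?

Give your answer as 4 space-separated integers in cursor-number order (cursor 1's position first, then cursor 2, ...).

After op 1 (insert('w')): buffer="wrhxkowjwmp" (len 11), cursors c1@1 c2@7 c3@9, authorship 1.....2.3..
After op 2 (insert('z')): buffer="wzrhxkowzjwzmp" (len 14), cursors c1@2 c2@9 c3@12, authorship 11.....22.33..
After op 3 (move_left): buffer="wzrhxkowzjwzmp" (len 14), cursors c1@1 c2@8 c3@11, authorship 11.....22.33..
After op 4 (add_cursor(8)): buffer="wzrhxkowzjwzmp" (len 14), cursors c1@1 c2@8 c4@8 c3@11, authorship 11.....22.33..
After op 5 (delete): buffer="zrhxkzjzmp" (len 10), cursors c1@0 c2@5 c4@5 c3@7, authorship 1....2.3..
After op 6 (insert('q')): buffer="qzrhxkqqzjqzmp" (len 14), cursors c1@1 c2@8 c4@8 c3@11, authorship 11....242.33..
After op 7 (insert('w')): buffer="qwzrhxkqqwwzjqwzmp" (len 18), cursors c1@2 c2@11 c4@11 c3@15, authorship 111....24242.333..
After op 8 (delete): buffer="qzrhxkqqzjqzmp" (len 14), cursors c1@1 c2@8 c4@8 c3@11, authorship 11....242.33..

Answer: 1 8 11 8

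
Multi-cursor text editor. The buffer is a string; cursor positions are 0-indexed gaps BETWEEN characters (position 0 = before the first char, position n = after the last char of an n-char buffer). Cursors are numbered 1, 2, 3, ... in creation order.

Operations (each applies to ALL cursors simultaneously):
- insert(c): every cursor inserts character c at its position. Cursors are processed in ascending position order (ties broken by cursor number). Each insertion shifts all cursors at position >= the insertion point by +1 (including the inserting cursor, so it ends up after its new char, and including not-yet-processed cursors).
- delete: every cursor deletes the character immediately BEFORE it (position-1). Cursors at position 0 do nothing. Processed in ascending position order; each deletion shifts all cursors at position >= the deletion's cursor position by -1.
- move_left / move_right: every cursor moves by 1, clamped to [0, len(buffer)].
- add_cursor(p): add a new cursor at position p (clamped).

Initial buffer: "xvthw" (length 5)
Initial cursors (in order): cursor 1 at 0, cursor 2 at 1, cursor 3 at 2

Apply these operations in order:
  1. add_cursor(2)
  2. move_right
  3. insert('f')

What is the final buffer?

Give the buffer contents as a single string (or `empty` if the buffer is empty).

After op 1 (add_cursor(2)): buffer="xvthw" (len 5), cursors c1@0 c2@1 c3@2 c4@2, authorship .....
After op 2 (move_right): buffer="xvthw" (len 5), cursors c1@1 c2@2 c3@3 c4@3, authorship .....
After op 3 (insert('f')): buffer="xfvftffhw" (len 9), cursors c1@2 c2@4 c3@7 c4@7, authorship .1.2.34..

Answer: xfvftffhw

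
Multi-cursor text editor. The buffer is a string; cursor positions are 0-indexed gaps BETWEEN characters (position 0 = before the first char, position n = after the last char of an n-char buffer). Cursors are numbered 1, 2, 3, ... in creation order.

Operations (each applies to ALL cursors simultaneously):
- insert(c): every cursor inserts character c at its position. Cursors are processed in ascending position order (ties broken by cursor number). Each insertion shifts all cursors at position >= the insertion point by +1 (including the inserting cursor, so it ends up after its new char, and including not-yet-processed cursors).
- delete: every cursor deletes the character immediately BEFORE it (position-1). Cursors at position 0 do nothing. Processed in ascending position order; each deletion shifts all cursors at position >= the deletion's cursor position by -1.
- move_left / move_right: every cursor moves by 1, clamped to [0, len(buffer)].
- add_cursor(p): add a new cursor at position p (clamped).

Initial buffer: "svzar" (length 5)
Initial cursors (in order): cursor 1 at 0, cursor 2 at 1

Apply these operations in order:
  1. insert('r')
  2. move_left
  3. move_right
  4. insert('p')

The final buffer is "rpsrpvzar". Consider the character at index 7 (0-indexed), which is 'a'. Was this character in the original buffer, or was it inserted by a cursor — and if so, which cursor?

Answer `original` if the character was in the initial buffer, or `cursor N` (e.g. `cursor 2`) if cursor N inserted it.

Answer: original

Derivation:
After op 1 (insert('r')): buffer="rsrvzar" (len 7), cursors c1@1 c2@3, authorship 1.2....
After op 2 (move_left): buffer="rsrvzar" (len 7), cursors c1@0 c2@2, authorship 1.2....
After op 3 (move_right): buffer="rsrvzar" (len 7), cursors c1@1 c2@3, authorship 1.2....
After op 4 (insert('p')): buffer="rpsrpvzar" (len 9), cursors c1@2 c2@5, authorship 11.22....
Authorship (.=original, N=cursor N): 1 1 . 2 2 . . . .
Index 7: author = original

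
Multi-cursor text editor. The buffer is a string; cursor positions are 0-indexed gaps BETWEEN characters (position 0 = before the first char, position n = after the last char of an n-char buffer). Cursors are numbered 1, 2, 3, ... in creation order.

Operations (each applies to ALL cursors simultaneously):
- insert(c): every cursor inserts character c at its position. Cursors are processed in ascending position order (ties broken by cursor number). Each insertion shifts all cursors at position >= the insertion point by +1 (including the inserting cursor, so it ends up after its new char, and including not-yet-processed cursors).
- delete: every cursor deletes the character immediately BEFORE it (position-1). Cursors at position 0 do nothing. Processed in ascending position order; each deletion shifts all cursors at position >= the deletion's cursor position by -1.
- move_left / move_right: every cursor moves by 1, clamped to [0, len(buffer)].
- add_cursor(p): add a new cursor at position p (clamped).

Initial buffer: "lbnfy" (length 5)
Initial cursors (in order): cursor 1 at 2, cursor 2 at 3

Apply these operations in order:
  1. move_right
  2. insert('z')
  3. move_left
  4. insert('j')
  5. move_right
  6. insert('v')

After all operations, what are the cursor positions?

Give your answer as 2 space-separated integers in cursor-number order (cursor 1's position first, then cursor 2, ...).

After op 1 (move_right): buffer="lbnfy" (len 5), cursors c1@3 c2@4, authorship .....
After op 2 (insert('z')): buffer="lbnzfzy" (len 7), cursors c1@4 c2@6, authorship ...1.2.
After op 3 (move_left): buffer="lbnzfzy" (len 7), cursors c1@3 c2@5, authorship ...1.2.
After op 4 (insert('j')): buffer="lbnjzfjzy" (len 9), cursors c1@4 c2@7, authorship ...11.22.
After op 5 (move_right): buffer="lbnjzfjzy" (len 9), cursors c1@5 c2@8, authorship ...11.22.
After op 6 (insert('v')): buffer="lbnjzvfjzvy" (len 11), cursors c1@6 c2@10, authorship ...111.222.

Answer: 6 10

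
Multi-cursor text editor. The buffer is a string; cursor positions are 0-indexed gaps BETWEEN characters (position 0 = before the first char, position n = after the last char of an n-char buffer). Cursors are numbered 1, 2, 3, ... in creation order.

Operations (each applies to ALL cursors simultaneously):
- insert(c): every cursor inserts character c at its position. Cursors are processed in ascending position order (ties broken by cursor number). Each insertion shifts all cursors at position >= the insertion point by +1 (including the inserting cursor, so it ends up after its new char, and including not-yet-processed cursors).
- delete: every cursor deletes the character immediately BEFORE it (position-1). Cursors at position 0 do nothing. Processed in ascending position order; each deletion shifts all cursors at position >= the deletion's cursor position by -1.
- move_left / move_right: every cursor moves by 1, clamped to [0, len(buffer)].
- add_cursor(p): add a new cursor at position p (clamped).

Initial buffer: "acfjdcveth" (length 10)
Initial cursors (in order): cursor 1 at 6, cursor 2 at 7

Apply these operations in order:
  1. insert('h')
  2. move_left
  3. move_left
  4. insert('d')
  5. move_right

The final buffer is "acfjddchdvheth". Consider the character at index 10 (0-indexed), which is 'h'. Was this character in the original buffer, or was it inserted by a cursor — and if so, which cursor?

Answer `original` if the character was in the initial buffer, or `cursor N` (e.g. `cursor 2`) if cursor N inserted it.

After op 1 (insert('h')): buffer="acfjdchvheth" (len 12), cursors c1@7 c2@9, authorship ......1.2...
After op 2 (move_left): buffer="acfjdchvheth" (len 12), cursors c1@6 c2@8, authorship ......1.2...
After op 3 (move_left): buffer="acfjdchvheth" (len 12), cursors c1@5 c2@7, authorship ......1.2...
After op 4 (insert('d')): buffer="acfjddchdvheth" (len 14), cursors c1@6 c2@9, authorship .....1.12.2...
After op 5 (move_right): buffer="acfjddchdvheth" (len 14), cursors c1@7 c2@10, authorship .....1.12.2...
Authorship (.=original, N=cursor N): . . . . . 1 . 1 2 . 2 . . .
Index 10: author = 2

Answer: cursor 2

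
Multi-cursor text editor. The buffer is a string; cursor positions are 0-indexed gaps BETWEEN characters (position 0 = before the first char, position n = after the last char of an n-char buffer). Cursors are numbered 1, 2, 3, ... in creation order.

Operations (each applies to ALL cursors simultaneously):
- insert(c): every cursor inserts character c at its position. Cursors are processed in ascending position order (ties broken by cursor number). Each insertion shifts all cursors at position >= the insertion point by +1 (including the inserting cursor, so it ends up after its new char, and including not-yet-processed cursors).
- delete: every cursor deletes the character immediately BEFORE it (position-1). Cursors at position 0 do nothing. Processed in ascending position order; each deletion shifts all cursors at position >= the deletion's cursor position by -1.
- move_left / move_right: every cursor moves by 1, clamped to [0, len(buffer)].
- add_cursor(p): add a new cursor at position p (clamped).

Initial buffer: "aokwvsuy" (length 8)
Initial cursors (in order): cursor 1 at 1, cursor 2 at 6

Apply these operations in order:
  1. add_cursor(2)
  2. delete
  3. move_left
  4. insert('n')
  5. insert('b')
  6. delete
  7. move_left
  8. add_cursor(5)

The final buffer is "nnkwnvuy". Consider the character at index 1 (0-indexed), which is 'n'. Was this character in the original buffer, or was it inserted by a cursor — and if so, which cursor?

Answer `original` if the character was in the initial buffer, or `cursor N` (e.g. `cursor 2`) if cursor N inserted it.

After op 1 (add_cursor(2)): buffer="aokwvsuy" (len 8), cursors c1@1 c3@2 c2@6, authorship ........
After op 2 (delete): buffer="kwvuy" (len 5), cursors c1@0 c3@0 c2@3, authorship .....
After op 3 (move_left): buffer="kwvuy" (len 5), cursors c1@0 c3@0 c2@2, authorship .....
After op 4 (insert('n')): buffer="nnkwnvuy" (len 8), cursors c1@2 c3@2 c2@5, authorship 13..2...
After op 5 (insert('b')): buffer="nnbbkwnbvuy" (len 11), cursors c1@4 c3@4 c2@8, authorship 1313..22...
After op 6 (delete): buffer="nnkwnvuy" (len 8), cursors c1@2 c3@2 c2@5, authorship 13..2...
After op 7 (move_left): buffer="nnkwnvuy" (len 8), cursors c1@1 c3@1 c2@4, authorship 13..2...
After op 8 (add_cursor(5)): buffer="nnkwnvuy" (len 8), cursors c1@1 c3@1 c2@4 c4@5, authorship 13..2...
Authorship (.=original, N=cursor N): 1 3 . . 2 . . .
Index 1: author = 3

Answer: cursor 3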